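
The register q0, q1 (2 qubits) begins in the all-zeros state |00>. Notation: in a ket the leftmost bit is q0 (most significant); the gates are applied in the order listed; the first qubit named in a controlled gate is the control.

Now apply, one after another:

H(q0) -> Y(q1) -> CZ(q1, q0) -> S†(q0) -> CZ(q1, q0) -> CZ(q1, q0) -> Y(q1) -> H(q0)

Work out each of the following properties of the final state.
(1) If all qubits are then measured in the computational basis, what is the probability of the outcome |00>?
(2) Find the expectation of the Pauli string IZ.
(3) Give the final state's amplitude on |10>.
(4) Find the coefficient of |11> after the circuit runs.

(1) The probability of measuring |00> is 1/2.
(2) The expectation value of IZ is 1.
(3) The final state's coefficient on |10> equals 1/2 - I/2.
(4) |11> carries amplitude 0 in the final state.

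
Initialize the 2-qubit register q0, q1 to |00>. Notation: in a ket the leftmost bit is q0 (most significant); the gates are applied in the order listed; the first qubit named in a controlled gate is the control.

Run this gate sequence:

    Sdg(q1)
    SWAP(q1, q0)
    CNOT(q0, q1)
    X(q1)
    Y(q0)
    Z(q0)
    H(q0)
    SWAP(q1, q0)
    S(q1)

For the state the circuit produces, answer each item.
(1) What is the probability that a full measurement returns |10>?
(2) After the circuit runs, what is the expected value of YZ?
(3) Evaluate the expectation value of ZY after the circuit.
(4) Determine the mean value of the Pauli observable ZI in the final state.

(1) Outcome |10> occurs with probability 1/2.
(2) The observable YZ averages to 0.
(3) The observable ZY averages to 1.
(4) The observable ZI averages to -1.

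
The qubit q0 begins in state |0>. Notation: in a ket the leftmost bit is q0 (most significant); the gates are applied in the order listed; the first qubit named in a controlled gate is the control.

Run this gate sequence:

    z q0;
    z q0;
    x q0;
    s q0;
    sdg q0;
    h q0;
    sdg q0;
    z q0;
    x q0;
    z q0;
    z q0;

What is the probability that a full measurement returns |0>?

The probability of measuring |0> is 1/2.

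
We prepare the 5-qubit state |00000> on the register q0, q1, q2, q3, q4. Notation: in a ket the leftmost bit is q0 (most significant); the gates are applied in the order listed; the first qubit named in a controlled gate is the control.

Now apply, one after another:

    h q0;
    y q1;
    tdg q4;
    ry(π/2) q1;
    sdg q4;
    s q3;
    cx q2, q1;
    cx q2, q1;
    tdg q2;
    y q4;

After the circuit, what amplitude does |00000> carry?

The final state's coefficient on |00000> equals 0. Key observation: steps 7-8 multiply out to the identity, so the circuit reduces to the remaining gates.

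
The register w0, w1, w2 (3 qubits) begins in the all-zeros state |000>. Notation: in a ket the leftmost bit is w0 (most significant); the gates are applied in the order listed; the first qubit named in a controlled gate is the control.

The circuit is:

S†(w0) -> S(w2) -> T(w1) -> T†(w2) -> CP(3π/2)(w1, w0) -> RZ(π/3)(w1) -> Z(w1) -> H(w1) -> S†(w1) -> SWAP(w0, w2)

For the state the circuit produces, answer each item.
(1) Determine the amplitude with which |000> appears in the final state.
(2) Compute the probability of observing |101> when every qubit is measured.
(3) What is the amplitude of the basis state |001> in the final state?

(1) |000> carries amplitude -sqrt(2)*exp(5*I*pi/6)/2 in the final state.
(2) The probability of measuring |101> is 0.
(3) The final state's coefficient on |001> equals 0.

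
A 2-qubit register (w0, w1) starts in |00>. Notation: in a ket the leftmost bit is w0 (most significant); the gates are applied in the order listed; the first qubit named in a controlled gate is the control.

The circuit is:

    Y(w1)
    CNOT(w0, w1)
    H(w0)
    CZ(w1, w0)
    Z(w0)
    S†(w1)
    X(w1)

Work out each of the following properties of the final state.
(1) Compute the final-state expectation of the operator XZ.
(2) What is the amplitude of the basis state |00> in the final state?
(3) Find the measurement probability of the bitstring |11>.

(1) The observable XZ averages to 1.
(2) |00> carries amplitude sqrt(2)/2 in the final state.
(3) A full measurement returns |11> with probability 0.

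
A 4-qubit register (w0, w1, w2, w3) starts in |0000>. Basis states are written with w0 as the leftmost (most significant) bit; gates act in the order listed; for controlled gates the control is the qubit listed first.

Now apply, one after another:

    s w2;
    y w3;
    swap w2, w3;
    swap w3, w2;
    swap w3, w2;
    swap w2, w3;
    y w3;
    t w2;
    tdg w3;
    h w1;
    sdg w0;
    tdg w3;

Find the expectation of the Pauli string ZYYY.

The expectation value of ZYYY is 0. Key observation: steps 2-7 multiply out to the identity, so the circuit reduces to the remaining gates.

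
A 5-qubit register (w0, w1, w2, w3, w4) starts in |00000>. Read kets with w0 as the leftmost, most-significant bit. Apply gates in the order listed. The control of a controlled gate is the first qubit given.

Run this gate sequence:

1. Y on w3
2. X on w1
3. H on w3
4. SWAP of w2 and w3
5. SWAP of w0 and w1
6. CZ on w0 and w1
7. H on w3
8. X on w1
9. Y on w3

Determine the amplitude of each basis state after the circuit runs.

After the circuit, the state carries amplitude 1/2 on |11000>, -1/2 on |11010>, -1/2 on |11100>, 1/2 on |11110>, and 0 on every other basis state.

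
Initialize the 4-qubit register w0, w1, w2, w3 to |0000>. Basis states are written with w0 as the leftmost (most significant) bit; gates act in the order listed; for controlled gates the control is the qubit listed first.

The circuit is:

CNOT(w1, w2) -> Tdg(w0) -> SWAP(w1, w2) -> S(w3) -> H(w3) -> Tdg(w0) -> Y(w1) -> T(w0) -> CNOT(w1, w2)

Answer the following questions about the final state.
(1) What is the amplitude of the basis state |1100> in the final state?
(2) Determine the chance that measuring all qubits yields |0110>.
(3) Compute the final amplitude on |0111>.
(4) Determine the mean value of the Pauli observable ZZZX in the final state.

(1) |1100> carries amplitude 0 in the final state.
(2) Outcome |0110> occurs with probability 1/2.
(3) The final state's coefficient on |0111> equals sqrt(2)*I/2.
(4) The observable ZZZX averages to 1.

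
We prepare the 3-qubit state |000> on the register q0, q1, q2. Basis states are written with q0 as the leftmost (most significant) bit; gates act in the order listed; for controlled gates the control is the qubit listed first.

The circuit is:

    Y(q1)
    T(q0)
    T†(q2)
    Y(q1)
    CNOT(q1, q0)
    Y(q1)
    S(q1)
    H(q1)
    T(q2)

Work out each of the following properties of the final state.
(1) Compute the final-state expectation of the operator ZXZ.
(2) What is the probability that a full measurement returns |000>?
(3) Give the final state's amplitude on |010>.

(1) The expectation value of ZXZ is -1.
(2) Outcome |000> occurs with probability 1/2.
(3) The amplitude on |010> is sqrt(2)/2.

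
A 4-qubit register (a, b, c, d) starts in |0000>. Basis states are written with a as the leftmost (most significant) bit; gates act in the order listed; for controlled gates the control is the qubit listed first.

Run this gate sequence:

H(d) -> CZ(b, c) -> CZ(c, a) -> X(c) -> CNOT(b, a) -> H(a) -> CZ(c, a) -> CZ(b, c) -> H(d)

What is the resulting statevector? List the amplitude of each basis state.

The resulting statevector has amplitude sqrt(2)/2 on |0010>, -sqrt(2)/2 on |1010>, and 0 on every other basis state.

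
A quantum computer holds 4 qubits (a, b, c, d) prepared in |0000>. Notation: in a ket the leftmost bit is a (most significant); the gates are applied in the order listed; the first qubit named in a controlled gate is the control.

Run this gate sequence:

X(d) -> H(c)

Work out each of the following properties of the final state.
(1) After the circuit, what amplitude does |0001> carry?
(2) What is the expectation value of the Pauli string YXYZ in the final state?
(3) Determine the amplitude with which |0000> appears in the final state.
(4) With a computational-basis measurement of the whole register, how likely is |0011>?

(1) The amplitude on |0001> is sqrt(2)/2.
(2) The observable YXYZ averages to 0.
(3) |0000> carries amplitude 0 in the final state.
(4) A full measurement returns |0011> with probability 1/2.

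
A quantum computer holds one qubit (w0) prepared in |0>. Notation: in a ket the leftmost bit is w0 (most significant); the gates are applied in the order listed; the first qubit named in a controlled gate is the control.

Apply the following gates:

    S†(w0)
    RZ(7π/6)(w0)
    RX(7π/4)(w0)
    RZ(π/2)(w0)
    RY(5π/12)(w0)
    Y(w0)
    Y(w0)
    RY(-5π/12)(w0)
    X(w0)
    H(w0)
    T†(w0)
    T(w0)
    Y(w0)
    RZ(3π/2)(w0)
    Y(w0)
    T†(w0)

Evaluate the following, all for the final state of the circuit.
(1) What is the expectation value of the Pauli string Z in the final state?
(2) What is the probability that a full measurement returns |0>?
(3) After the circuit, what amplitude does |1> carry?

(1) The expectation value of Z is -sqrt(2)/2. Key observation: steps 5-8 multiply out to the identity, so the circuit reduces to the remaining gates.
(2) A full measurement returns |0> with probability 1/2 - sqrt(2)/4.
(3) |1> carries amplitude sqrt(2)*(sqrt(2 - sqrt(2)) + sqrt(sqrt(2) + 2))*exp(I*pi/6)/4 in the final state.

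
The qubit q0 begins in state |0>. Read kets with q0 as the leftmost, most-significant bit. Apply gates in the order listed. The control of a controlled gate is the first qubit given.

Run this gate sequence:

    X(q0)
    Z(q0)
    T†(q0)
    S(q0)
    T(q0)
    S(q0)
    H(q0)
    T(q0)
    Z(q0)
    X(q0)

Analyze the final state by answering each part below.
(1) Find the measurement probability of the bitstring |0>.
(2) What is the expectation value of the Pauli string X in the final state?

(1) A full measurement returns |0> with probability 1/2.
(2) In the final state, X has expectation sqrt(2)/2.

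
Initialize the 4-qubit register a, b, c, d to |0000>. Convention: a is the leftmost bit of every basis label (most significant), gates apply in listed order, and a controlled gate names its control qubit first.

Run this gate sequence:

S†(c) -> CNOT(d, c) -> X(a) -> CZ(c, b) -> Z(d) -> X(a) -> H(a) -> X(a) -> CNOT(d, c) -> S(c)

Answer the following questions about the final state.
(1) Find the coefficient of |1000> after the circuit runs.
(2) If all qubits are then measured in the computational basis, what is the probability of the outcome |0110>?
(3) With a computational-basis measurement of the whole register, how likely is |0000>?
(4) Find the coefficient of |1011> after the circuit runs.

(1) |1000> carries amplitude sqrt(2)/2 in the final state.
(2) The probability of measuring |0110> is 0.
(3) Outcome |0000> occurs with probability 1/2.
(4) The final state's coefficient on |1011> equals 0.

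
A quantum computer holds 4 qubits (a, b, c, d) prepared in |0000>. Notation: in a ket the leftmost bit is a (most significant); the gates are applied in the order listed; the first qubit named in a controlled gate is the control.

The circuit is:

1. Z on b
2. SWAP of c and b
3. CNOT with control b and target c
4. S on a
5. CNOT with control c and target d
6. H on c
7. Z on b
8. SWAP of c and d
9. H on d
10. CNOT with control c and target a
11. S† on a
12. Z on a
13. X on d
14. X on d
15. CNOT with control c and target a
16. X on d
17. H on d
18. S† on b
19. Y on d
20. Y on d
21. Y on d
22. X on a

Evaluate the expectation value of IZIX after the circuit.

In the final state, IZIX has expectation 1.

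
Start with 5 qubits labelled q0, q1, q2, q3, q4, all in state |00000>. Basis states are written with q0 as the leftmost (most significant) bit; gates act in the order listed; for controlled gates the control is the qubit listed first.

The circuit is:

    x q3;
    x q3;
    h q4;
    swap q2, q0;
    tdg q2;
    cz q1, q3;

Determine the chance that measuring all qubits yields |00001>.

Outcome |00001> occurs with probability 1/2. Key observation: the block from step 1 through step 2 cancels to the identity and can be dropped.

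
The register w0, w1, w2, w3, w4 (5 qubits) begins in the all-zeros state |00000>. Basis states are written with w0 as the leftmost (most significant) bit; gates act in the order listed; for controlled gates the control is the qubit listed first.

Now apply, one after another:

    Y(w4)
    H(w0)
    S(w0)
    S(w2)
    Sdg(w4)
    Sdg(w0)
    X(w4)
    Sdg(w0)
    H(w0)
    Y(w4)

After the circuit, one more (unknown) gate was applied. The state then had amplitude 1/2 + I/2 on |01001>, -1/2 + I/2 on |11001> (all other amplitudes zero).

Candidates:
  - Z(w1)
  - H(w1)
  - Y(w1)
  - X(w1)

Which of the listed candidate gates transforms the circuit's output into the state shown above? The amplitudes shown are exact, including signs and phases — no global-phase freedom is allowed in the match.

It was X(w1) that produced the state shown.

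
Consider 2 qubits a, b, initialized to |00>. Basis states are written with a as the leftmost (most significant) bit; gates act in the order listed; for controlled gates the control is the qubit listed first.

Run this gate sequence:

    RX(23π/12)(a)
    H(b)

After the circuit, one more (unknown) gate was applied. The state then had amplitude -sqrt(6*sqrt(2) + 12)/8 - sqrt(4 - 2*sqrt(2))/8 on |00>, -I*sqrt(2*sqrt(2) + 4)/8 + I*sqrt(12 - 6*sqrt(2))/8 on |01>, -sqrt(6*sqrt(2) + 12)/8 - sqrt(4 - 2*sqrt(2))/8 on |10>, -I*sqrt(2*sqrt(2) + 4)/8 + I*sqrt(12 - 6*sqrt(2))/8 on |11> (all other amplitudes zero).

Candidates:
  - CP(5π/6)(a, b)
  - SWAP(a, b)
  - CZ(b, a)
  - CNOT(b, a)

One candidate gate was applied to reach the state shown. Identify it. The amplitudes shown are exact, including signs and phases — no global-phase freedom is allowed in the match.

The unique candidate consistent with the amplitudes is SWAP(a, b).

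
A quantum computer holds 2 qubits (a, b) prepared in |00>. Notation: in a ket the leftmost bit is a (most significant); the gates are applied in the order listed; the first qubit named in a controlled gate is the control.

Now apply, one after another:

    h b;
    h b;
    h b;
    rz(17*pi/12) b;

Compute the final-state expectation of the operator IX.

In the final state, IX has expectation -sqrt(6)/4 + sqrt(2)/4.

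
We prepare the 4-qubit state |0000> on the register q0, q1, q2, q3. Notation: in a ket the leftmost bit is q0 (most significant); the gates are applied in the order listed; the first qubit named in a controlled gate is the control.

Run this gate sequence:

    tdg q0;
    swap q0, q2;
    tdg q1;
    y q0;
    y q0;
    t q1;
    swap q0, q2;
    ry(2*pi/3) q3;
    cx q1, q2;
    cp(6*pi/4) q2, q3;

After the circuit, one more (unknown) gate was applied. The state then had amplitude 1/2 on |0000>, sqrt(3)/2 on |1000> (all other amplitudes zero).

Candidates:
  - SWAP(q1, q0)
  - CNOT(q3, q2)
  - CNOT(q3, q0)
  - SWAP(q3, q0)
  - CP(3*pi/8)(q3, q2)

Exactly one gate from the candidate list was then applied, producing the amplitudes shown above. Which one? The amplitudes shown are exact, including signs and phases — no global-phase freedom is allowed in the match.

It was SWAP(q3, q0) that produced the state shown. Key observation: gates 2-7 undo each other exactly, leaving only the rest of the circuit to track.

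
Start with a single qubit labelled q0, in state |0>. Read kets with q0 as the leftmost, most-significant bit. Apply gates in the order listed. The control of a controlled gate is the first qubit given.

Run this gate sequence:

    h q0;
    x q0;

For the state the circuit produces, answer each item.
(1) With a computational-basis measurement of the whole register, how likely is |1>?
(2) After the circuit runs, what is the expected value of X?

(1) Outcome |1> occurs with probability 1/2.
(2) The expectation value of X is 1.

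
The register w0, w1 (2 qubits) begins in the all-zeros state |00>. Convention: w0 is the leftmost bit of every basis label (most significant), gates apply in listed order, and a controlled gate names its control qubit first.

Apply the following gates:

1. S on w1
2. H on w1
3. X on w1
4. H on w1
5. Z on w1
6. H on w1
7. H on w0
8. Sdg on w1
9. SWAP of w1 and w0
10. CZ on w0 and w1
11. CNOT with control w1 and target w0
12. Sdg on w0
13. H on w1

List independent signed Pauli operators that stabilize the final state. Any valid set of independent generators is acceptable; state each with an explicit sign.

The stabilizer group can be generated by -XI, -IY, among other valid generating sets.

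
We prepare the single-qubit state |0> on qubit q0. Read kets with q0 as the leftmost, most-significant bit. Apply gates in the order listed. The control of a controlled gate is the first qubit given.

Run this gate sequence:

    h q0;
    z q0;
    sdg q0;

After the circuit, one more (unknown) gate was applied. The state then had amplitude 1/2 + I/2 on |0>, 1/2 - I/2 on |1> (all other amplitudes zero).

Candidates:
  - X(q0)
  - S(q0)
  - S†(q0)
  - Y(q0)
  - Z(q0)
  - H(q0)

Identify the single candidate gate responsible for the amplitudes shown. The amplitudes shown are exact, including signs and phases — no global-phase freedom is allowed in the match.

The applied gate was H(q0).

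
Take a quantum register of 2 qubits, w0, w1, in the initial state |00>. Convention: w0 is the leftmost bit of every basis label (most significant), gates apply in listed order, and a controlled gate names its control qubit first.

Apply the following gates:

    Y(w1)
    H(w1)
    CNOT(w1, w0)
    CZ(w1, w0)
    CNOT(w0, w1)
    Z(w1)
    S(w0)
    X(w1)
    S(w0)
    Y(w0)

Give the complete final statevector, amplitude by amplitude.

The resulting statevector has amplitude 0 on |00>, -sqrt(2)/2 on |01>, 0 on |10>, -sqrt(2)/2 on |11>.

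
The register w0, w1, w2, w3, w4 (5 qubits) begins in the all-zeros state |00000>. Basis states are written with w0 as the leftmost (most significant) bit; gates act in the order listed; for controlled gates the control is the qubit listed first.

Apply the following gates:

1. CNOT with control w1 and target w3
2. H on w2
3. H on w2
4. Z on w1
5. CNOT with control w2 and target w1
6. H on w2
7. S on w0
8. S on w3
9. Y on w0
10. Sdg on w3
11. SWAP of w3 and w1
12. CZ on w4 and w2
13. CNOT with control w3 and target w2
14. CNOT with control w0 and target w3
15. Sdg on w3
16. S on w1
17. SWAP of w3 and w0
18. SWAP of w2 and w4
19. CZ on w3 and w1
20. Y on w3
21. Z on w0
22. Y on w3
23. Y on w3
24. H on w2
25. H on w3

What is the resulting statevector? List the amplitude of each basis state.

After the circuit, the state carries amplitude sqrt(2)*I/4 on |10000>, sqrt(2)*I/4 on |10001>, sqrt(2)*I/4 on |10010>, sqrt(2)*I/4 on |10011>, sqrt(2)*I/4 on |10100>, sqrt(2)*I/4 on |10101>, sqrt(2)*I/4 on |10110>, sqrt(2)*I/4 on |10111>, and 0 on every other basis state.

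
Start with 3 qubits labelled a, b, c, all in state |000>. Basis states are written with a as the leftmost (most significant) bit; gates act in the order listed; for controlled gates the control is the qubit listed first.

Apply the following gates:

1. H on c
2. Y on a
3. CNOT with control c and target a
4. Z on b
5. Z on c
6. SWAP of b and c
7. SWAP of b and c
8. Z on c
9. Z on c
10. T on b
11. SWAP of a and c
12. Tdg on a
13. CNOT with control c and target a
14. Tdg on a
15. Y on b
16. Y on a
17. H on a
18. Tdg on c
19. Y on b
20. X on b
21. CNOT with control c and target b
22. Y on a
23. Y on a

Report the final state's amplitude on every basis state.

The resulting statevector has amplitude 0 on |000>, -I/2 on |001>, I/2 on |010>, 0 on |011>, 0 on |100>, -I/2 on |101>, I/2 on |110>, 0 on |111>.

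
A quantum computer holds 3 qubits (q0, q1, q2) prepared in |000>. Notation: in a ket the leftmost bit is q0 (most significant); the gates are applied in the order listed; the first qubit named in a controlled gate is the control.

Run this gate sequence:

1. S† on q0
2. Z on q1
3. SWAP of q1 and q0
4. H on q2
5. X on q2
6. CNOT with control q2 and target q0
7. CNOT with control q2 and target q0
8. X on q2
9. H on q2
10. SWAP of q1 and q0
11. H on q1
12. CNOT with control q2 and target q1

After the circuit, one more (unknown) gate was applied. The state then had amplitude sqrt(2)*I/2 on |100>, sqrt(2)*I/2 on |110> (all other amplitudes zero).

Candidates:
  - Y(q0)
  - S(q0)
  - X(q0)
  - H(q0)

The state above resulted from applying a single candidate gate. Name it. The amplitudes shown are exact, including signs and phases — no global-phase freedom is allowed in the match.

The applied gate was Y(q0). Key observation: the block from step 3 through step 10 cancels to the identity and can be dropped.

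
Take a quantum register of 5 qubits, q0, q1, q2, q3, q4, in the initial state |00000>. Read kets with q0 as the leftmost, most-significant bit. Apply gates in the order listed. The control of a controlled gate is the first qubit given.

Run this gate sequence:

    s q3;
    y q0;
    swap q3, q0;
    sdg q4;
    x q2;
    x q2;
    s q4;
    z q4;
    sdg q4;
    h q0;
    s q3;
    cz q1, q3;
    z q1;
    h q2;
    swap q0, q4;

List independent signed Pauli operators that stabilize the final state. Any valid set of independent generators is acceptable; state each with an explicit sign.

The final state is stabilized by the group generated by +IIXII, +IIIIX, +ZIIII, +IZIII, -IIIZI; other independent generating sets are equally valid. Key observation: the block from step 4 through step 7 cancels to the identity and can be dropped.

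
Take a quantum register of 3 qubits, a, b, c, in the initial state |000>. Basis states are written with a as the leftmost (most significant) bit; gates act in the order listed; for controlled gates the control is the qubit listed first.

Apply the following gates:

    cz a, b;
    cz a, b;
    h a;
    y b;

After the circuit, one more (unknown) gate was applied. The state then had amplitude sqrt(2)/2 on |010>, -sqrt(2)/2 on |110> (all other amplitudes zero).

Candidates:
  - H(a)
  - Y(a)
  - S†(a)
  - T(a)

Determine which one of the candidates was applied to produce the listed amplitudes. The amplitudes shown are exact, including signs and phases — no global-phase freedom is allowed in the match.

The unique candidate consistent with the amplitudes is Y(a).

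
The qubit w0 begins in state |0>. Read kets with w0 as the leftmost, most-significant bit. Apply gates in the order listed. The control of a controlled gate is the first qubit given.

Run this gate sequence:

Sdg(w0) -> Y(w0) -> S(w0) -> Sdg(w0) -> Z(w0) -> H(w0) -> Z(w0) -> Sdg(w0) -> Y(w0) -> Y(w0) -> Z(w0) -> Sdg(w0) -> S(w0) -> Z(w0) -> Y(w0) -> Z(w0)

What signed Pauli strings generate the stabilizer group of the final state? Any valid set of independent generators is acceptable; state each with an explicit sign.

The stabilizer group can be generated by +Y, among other valid generating sets. Key observation: gates 10-15 undo each other exactly, leaving only the rest of the circuit to track.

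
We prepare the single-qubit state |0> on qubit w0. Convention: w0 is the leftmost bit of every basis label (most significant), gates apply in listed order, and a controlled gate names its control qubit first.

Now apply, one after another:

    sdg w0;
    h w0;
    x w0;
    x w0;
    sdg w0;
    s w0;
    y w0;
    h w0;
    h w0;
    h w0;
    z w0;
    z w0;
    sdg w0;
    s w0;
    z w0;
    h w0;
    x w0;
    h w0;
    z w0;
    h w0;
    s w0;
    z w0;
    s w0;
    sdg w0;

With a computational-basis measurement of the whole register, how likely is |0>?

The probability of measuring |0> is 1/2.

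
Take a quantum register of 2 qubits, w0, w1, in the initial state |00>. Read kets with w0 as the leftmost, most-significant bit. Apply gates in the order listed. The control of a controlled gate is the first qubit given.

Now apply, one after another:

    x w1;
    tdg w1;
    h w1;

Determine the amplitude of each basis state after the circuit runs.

The final amplitudes are -sqrt(2)*exp(3*I*pi/4)/2 on |00>, sqrt(2)*exp(3*I*pi/4)/2 on |01>, 0 on |10>, 0 on |11>.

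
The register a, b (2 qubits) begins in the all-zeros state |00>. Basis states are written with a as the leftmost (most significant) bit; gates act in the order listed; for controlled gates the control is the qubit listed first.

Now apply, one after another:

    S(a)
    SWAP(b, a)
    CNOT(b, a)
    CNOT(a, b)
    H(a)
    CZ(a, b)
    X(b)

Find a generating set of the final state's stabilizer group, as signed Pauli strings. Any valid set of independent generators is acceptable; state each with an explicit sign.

The stabilizer group can be generated by +XI, -IZ, among other valid generating sets.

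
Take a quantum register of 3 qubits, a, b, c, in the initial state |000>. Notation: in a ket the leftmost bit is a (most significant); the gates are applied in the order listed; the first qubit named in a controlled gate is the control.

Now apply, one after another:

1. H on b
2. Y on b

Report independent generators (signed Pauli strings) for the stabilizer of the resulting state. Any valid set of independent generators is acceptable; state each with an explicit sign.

One valid set of independent stabilizer generators is -IXI, +ZII, +IIZ (any independent generating set of the same group is equally correct).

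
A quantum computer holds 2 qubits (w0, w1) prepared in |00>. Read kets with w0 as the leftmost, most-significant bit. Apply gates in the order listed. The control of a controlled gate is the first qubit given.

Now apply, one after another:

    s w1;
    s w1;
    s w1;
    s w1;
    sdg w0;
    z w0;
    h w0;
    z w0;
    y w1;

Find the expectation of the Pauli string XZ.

The expectation value of XZ is 1. Key observation: steps 1-4 multiply out to the identity, so the circuit reduces to the remaining gates.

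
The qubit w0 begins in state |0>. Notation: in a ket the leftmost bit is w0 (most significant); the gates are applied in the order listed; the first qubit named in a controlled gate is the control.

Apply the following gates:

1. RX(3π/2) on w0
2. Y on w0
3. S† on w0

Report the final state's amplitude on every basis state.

The final amplitudes are -sqrt(2)/2 on |0>, -sqrt(2)/2 on |1>.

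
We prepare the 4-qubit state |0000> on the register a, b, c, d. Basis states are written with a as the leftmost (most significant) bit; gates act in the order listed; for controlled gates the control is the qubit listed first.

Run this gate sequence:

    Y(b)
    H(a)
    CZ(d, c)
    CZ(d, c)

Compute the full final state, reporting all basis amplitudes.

The final amplitudes are sqrt(2)*I/2 on |0100>, sqrt(2)*I/2 on |1100>, and 0 on every other basis state. Key observation: the block from step 3 through step 4 cancels to the identity and can be dropped.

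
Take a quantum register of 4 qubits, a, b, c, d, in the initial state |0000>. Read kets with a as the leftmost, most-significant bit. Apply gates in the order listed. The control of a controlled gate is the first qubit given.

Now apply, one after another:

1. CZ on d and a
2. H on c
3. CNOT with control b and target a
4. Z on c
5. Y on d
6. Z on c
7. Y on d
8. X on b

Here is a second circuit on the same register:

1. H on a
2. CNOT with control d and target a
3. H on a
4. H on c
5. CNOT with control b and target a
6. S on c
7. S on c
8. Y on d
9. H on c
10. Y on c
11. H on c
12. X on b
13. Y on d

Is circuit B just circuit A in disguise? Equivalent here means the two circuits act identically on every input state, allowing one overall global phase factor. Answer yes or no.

No: there is an input state on which the two circuits produce genuinely different outputs (not merely differing by a phase).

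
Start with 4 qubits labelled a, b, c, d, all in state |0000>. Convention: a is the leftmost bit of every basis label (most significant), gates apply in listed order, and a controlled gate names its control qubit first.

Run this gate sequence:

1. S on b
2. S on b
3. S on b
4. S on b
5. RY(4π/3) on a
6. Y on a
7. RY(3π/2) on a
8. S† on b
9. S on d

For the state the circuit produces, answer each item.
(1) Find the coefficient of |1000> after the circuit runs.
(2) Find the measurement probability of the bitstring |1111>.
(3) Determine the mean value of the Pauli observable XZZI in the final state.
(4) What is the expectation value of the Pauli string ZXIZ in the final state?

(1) |1000> carries amplitude I*(-sqrt(6) + sqrt(2))/4 in the final state.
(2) The probability of measuring |1111> is 0.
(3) The observable XZZI averages to -1/2.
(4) The expectation value of ZXIZ is 0.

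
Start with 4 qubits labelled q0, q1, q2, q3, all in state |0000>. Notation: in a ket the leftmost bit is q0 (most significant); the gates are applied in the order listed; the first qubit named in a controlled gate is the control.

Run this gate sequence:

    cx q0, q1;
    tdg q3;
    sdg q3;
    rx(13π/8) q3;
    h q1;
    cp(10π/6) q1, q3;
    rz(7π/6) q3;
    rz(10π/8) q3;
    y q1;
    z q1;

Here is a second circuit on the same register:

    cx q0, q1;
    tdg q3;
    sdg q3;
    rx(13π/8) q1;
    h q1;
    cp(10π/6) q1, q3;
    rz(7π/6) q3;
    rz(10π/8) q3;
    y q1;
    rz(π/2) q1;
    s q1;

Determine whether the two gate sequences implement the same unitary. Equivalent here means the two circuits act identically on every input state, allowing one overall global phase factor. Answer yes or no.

No, they are not equivalent — no single phase factor reconciles the two unitaries.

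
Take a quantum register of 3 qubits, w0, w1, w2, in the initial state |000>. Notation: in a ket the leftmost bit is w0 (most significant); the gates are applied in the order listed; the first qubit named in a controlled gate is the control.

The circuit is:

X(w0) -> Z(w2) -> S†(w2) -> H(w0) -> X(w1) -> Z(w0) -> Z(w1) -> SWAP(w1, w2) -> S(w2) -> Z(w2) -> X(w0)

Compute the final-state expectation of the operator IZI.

The observable IZI averages to 1.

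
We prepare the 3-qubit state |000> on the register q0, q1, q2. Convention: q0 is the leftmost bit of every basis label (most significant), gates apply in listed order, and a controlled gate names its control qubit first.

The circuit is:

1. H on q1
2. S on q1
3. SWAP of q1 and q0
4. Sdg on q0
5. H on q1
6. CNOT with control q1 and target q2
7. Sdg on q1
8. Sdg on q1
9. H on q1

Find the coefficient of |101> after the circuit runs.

The amplitude on |101> is -sqrt(2)/4.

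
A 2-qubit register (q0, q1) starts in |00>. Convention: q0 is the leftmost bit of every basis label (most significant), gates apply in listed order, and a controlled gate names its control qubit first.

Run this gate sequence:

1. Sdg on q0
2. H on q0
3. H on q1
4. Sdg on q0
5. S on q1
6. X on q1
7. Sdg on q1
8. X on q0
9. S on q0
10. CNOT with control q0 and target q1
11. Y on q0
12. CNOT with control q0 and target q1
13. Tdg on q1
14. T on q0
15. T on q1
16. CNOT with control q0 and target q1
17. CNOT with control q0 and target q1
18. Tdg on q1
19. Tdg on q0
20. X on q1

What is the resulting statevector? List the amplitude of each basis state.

The final amplitudes are exp(I*pi/4)/2 on |00>, -I/2 on |01>, exp(I*pi/4)/2 on |10>, -I/2 on |11>. Key observation: the block from step 14 through step 19 cancels to the identity and can be dropped.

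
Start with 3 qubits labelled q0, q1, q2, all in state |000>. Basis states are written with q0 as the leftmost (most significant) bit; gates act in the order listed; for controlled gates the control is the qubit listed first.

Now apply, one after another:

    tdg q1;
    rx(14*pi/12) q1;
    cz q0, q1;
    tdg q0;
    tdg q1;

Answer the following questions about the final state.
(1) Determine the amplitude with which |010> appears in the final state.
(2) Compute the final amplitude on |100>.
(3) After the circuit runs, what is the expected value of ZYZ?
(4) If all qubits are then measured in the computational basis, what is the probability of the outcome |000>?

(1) |010> carries amplitude (-sqrt(6) - sqrt(2))*exp(I*pi/4)/4 in the final state.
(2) The amplitude on |100> is 0.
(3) In the final state, ZYZ has expectation sqrt(2)/4.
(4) A full measurement returns |000> with probability 1/2 - sqrt(3)/4.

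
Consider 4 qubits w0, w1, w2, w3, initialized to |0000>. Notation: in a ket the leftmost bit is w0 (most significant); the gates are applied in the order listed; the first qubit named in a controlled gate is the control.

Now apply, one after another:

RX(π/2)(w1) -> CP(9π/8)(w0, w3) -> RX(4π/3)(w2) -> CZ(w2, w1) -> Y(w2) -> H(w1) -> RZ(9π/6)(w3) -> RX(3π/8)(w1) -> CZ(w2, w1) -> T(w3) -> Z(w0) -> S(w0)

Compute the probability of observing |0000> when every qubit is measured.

Outcome |0000> occurs with probability 3/8 - 3*sqrt(sqrt(2) + 2)/16.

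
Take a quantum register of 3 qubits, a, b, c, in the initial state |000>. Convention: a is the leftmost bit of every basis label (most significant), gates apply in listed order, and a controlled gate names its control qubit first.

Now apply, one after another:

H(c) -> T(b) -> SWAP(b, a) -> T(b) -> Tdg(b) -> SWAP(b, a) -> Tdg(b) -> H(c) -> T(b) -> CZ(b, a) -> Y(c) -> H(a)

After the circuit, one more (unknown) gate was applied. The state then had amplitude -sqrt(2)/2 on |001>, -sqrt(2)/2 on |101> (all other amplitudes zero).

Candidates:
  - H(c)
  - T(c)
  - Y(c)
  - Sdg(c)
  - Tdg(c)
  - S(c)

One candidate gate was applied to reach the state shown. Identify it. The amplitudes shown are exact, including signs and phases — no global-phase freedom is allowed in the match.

It was S(c) that produced the state shown. Key observation: steps 1-8 multiply out to the identity, so the circuit reduces to the remaining gates.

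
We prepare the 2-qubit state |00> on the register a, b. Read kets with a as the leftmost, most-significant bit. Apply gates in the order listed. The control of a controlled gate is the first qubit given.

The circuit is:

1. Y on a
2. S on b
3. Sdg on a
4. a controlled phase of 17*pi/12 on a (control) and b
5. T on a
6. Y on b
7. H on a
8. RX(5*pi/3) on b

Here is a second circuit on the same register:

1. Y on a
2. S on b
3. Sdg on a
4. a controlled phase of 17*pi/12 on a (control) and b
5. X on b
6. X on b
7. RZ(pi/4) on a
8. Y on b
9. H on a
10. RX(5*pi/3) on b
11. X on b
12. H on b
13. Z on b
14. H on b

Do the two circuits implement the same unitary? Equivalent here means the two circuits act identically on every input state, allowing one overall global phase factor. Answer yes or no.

Yes — the two circuits implement the same unitary up to a global phase.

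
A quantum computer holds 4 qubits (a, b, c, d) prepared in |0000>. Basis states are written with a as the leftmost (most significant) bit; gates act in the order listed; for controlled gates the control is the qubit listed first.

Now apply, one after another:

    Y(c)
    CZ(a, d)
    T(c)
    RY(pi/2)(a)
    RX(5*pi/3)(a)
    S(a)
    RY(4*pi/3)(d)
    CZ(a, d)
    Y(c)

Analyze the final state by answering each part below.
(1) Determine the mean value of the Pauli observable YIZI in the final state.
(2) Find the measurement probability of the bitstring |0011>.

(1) The expectation value of YIZI is -1/2.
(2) A full measurement returns |0011> with probability 0.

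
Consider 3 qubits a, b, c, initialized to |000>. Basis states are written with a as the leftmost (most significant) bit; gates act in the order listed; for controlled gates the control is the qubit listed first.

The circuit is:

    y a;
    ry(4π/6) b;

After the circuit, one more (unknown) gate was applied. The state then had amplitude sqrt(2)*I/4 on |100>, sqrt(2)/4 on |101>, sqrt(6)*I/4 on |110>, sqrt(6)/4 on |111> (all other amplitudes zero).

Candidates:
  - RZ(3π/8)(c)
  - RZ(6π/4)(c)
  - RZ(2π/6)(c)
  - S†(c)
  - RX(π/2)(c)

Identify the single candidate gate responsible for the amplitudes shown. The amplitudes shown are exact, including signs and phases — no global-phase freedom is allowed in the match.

The applied gate was RX(π/2)(c).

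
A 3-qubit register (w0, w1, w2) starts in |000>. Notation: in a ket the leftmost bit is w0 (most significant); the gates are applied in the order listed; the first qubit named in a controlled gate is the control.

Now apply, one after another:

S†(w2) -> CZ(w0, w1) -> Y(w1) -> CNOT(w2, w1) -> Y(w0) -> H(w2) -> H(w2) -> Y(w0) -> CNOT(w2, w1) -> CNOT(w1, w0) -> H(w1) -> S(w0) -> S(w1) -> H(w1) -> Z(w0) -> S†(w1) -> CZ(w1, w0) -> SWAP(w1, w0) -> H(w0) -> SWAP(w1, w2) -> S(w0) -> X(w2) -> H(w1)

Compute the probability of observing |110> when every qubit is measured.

A full measurement returns |110> with probability 1/2. Key observation: steps 4-9 multiply out to the identity, so the circuit reduces to the remaining gates.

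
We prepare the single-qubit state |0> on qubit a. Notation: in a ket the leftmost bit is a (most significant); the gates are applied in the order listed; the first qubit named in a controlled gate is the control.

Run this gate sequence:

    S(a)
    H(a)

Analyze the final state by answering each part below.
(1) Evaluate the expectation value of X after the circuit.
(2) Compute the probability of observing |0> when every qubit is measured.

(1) The observable X averages to 1.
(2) The probability of measuring |0> is 1/2.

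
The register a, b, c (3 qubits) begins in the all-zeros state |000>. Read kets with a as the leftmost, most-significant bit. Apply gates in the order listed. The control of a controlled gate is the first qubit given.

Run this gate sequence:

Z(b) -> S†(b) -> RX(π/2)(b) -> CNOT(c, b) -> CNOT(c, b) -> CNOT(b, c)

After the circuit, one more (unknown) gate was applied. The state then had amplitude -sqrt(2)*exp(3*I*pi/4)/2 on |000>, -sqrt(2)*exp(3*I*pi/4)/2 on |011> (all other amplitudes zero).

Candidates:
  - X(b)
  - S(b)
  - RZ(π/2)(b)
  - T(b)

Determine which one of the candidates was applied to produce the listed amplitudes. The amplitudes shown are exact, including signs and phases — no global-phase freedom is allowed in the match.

The applied gate was RZ(π/2)(b). Key observation: the block from step 4 through step 5 cancels to the identity and can be dropped.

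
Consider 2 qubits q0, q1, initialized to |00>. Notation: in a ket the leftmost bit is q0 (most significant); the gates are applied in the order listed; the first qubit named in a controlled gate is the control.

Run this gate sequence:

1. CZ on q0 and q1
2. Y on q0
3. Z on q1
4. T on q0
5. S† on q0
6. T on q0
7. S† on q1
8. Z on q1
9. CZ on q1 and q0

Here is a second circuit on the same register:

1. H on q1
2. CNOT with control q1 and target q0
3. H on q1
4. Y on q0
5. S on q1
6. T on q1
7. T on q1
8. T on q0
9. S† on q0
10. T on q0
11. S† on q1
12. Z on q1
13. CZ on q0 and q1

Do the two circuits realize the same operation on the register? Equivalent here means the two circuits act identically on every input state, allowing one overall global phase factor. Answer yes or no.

No, they are not equivalent — no single phase factor reconciles the two unitaries.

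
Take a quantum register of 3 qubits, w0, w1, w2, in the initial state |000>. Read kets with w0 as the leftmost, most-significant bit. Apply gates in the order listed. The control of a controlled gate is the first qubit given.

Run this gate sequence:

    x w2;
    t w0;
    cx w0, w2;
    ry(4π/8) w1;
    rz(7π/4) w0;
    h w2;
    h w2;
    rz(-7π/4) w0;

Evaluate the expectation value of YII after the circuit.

In the final state, YII has expectation 0. Key observation: gates 5-8 undo each other exactly, leaving only the rest of the circuit to track.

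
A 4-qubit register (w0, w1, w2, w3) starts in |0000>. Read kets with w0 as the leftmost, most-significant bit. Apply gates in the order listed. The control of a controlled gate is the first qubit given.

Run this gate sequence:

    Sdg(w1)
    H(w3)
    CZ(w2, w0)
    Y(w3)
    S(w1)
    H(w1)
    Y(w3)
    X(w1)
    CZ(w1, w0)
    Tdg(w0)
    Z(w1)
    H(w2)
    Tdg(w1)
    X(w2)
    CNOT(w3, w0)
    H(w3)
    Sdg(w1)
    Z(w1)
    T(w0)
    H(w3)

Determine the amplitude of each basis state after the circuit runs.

After the circuit, the state carries amplitude sqrt(2)/4 on |0000>, 0 on |0001>, sqrt(2)/4 on |0010>, 0 on |0011>, -sqrt(2)*exp(I*pi/4)/4 on |0100>, 0 on |0101>, -sqrt(2)*exp(I*pi/4)/4 on |0110>, 0 on |0111>, 0 on |1000>, sqrt(2)*exp(I*pi/4)/4 on |1001>, 0 on |1010>, sqrt(2)*exp(I*pi/4)/4 on |1011>, 0 on |1100>, -sqrt(2)*I/4 on |1101>, 0 on |1110>, -sqrt(2)*I/4 on |1111>.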